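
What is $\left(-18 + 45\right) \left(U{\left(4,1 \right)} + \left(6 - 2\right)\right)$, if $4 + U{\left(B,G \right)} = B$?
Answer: $108$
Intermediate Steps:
$U{\left(B,G \right)} = -4 + B$
$\left(-18 + 45\right) \left(U{\left(4,1 \right)} + \left(6 - 2\right)\right) = \left(-18 + 45\right) \left(\left(-4 + 4\right) + \left(6 - 2\right)\right) = 27 \left(0 + 4\right) = 27 \cdot 4 = 108$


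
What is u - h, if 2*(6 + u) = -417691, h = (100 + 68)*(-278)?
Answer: -324295/2 ≈ -1.6215e+5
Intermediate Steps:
h = -46704 (h = 168*(-278) = -46704)
u = -417703/2 (u = -6 + (½)*(-417691) = -6 - 417691/2 = -417703/2 ≈ -2.0885e+5)
u - h = -417703/2 - 1*(-46704) = -417703/2 + 46704 = -324295/2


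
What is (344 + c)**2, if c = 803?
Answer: 1315609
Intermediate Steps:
(344 + c)**2 = (344 + 803)**2 = 1147**2 = 1315609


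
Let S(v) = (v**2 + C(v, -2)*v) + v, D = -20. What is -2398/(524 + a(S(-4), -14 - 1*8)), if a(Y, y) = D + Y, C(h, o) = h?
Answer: -1199/266 ≈ -4.5075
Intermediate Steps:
S(v) = v + 2*v**2 (S(v) = (v**2 + v*v) + v = (v**2 + v**2) + v = 2*v**2 + v = v + 2*v**2)
a(Y, y) = -20 + Y
-2398/(524 + a(S(-4), -14 - 1*8)) = -2398/(524 + (-20 - 4*(1 + 2*(-4)))) = -2398/(524 + (-20 - 4*(1 - 8))) = -2398/(524 + (-20 - 4*(-7))) = -2398/(524 + (-20 + 28)) = -2398/(524 + 8) = -2398/532 = -2398*1/532 = -1199/266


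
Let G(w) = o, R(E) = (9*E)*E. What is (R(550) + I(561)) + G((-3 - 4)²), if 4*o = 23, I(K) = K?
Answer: 10892267/4 ≈ 2.7231e+6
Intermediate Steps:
R(E) = 9*E²
o = 23/4 (o = (¼)*23 = 23/4 ≈ 5.7500)
G(w) = 23/4
(R(550) + I(561)) + G((-3 - 4)²) = (9*550² + 561) + 23/4 = (9*302500 + 561) + 23/4 = (2722500 + 561) + 23/4 = 2723061 + 23/4 = 10892267/4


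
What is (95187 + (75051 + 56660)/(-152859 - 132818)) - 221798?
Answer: -36169982358/285677 ≈ -1.2661e+5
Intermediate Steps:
(95187 + (75051 + 56660)/(-152859 - 132818)) - 221798 = (95187 + 131711/(-285677)) - 221798 = (95187 + 131711*(-1/285677)) - 221798 = (95187 - 131711/285677) - 221798 = 27192604888/285677 - 221798 = -36169982358/285677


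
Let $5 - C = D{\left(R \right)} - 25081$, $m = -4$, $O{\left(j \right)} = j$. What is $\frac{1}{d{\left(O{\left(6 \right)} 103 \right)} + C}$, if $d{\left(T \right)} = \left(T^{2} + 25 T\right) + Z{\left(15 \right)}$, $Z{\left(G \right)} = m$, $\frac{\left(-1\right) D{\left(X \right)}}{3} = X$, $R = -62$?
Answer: $\frac{1}{422270} \approx 2.3682 \cdot 10^{-6}$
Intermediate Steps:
$D{\left(X \right)} = - 3 X$
$Z{\left(G \right)} = -4$
$C = 24900$ ($C = 5 - \left(\left(-3\right) \left(-62\right) - 25081\right) = 5 - \left(186 - 25081\right) = 5 - -24895 = 5 + 24895 = 24900$)
$d{\left(T \right)} = -4 + T^{2} + 25 T$ ($d{\left(T \right)} = \left(T^{2} + 25 T\right) - 4 = -4 + T^{2} + 25 T$)
$\frac{1}{d{\left(O{\left(6 \right)} 103 \right)} + C} = \frac{1}{\left(-4 + \left(6 \cdot 103\right)^{2} + 25 \cdot 6 \cdot 103\right) + 24900} = \frac{1}{\left(-4 + 618^{2} + 25 \cdot 618\right) + 24900} = \frac{1}{\left(-4 + 381924 + 15450\right) + 24900} = \frac{1}{397370 + 24900} = \frac{1}{422270}$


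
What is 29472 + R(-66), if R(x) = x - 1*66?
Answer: 29340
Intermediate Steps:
R(x) = -66 + x (R(x) = x - 66 = -66 + x)
29472 + R(-66) = 29472 + (-66 - 66) = 29472 - 132 = 29340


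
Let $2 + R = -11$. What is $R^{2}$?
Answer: $169$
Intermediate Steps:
$R = -13$ ($R = -2 - 11 = -13$)
$R^{2} = \left(-13\right)^{2} = 169$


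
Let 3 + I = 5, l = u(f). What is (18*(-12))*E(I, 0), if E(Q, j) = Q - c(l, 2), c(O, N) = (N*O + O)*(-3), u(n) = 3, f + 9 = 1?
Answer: -6264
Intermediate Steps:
f = -8 (f = -9 + 1 = -8)
l = 3
I = 2 (I = -3 + 5 = 2)
c(O, N) = -3*O - 3*N*O (c(O, N) = (O + N*O)*(-3) = -3*O - 3*N*O)
E(Q, j) = 27 + Q (E(Q, j) = Q - (-3)*3*(1 + 2) = Q - (-3)*3*3 = Q - 1*(-27) = Q + 27 = 27 + Q)
(18*(-12))*E(I, 0) = (18*(-12))*(27 + 2) = -216*29 = -6264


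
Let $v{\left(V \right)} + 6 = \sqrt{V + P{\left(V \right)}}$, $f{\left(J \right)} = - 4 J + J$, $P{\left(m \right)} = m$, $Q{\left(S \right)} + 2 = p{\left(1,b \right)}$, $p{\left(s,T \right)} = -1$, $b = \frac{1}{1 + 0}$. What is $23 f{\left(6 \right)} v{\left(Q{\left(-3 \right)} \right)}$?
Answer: $2484 - 414 i \sqrt{6} \approx 2484.0 - 1014.1 i$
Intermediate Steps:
$b = 1$ ($b = 1^{-1} = 1$)
$Q{\left(S \right)} = -3$ ($Q{\left(S \right)} = -2 - 1 = -3$)
$f{\left(J \right)} = - 3 J$
$v{\left(V \right)} = -6 + \sqrt{2} \sqrt{V}$ ($v{\left(V \right)} = -6 + \sqrt{V + V} = -6 + \sqrt{2 V} = -6 + \sqrt{2} \sqrt{V}$)
$23 f{\left(6 \right)} v{\left(Q{\left(-3 \right)} \right)} = 23 \left(\left(-3\right) 6\right) \left(-6 + \sqrt{2} \sqrt{-3}\right) = 23 \left(-18\right) \left(-6 + \sqrt{2} i \sqrt{3}\right) = - 414 \left(-6 + i \sqrt{6}\right) = 2484 - 414 i \sqrt{6}$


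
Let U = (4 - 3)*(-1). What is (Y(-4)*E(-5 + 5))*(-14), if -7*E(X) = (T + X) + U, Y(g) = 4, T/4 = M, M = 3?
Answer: 88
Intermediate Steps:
T = 12 (T = 4*3 = 12)
U = -1 (U = 1*(-1) = -1)
E(X) = -11/7 - X/7 (E(X) = -((12 + X) - 1)/7 = -(11 + X)/7 = -11/7 - X/7)
(Y(-4)*E(-5 + 5))*(-14) = (4*(-11/7 - (-5 + 5)/7))*(-14) = (4*(-11/7 - ⅐*0))*(-14) = (4*(-11/7 + 0))*(-14) = (4*(-11/7))*(-14) = -44/7*(-14) = 88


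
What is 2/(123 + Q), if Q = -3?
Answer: 1/60 ≈ 0.016667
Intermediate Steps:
2/(123 + Q) = 2/(123 - 3) = 2/120 = (1/120)*2 = 1/60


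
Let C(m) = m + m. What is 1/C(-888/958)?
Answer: -479/888 ≈ -0.53941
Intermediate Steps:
C(m) = 2*m
1/C(-888/958) = 1/(2*(-888/958)) = 1/(2*(-888*1/958)) = 1/(2*(-444/479)) = 1/(-888/479) = -479/888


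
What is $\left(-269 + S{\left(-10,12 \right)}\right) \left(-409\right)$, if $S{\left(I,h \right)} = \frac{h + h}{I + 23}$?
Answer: $\frac{1420457}{13} \approx 1.0927 \cdot 10^{5}$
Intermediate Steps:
$S{\left(I,h \right)} = \frac{2 h}{23 + I}$
$\left(-269 + S{\left(-10,12 \right)}\right) \left(-409\right) = \left(-269 + 2 \cdot 12 \frac{1}{23 - 10}\right) \left(-409\right) = \left(-269 + 2 \cdot 12 \cdot \frac{1}{13}\right) \left(-409\right) = \left(-269 + \frac{24}{13}\right) \left(-409\right) = \left(- \frac{3473}{13}\right) \left(-409\right) = \frac{1420457}{13}$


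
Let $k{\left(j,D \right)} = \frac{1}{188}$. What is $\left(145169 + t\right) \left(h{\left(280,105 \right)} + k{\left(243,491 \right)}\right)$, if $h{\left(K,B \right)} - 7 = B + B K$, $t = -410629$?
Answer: $- \frac{368210075805}{47} \approx -7.8343 \cdot 10^{9}$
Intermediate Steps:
$h{\left(K,B \right)} = 7 + B + B K$ ($h{\left(K,B \right)} = 7 + \left(B + B K\right) = 7 + B + B K$)
$k{\left(j,D \right)} = \frac{1}{188}$
$\left(145169 + t\right) \left(h{\left(280,105 \right)} + k{\left(243,491 \right)}\right) = \left(145169 - 410629\right) \left(\left(7 + 105 + 105 \cdot 280\right) + \frac{1}{188}\right) = - 265460 \left(\left(7 + 105 + 29400\right) + \frac{1}{188}\right) = - 265460 \left(29512 + \frac{1}{188}\right) = \left(-265460\right) \frac{5548257}{188} = - \frac{368210075805}{47}$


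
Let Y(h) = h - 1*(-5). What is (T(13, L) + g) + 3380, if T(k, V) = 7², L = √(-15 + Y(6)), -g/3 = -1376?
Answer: 7557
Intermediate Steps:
g = 4128 (g = -3*(-1376) = 4128)
Y(h) = 5 + h (Y(h) = h + 5 = 5 + h)
L = 2*I (L = √(-15 + (5 + 6)) = √(-15 + 11) = √(-4) = 2*I ≈ 2.0*I)
T(k, V) = 49
(T(13, L) + g) + 3380 = (49 + 4128) + 3380 = 4177 + 3380 = 7557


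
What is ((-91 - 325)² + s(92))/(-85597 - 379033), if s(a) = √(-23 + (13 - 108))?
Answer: -86528/232315 - I*√118/464630 ≈ -0.37246 - 2.3379e-5*I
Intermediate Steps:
s(a) = I*√118 (s(a) = √(-23 - 95) = √(-118) = I*√118)
((-91 - 325)² + s(92))/(-85597 - 379033) = ((-91 - 325)² + I*√118)/(-85597 - 379033) = ((-416)² + I*√118)/(-464630) = (173056 + I*√118)*(-1/464630) = -86528/232315 - I*√118/464630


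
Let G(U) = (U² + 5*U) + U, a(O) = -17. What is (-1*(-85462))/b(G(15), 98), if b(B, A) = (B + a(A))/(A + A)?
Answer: 8375276/149 ≈ 56210.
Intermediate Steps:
G(U) = U² + 6*U
b(B, A) = (-17 + B)/(2*A) (b(B, A) = (B - 17)/(A + A) = (-17 + B)/((2*A)) = (-17 + B)*(1/(2*A)) = (-17 + B)/(2*A))
(-1*(-85462))/b(G(15), 98) = (-1*(-85462))/(((½)*(-17 + 15*(6 + 15))/98)) = 85462/(((½)*(1/98)*(-17 + 15*21))) = 85462/(((½)*(1/98)*(-17 + 315))) = 85462/(((½)*(1/98)*298)) = 85462/(149/98) = 85462*(98/149) = 8375276/149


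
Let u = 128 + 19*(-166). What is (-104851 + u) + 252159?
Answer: 144282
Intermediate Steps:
u = -3026 (u = 128 - 3154 = -3026)
(-104851 + u) + 252159 = (-104851 - 3026) + 252159 = -107877 + 252159 = 144282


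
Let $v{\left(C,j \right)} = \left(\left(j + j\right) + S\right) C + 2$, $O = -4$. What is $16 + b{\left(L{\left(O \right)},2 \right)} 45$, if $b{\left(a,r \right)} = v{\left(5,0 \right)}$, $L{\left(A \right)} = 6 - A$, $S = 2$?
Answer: $556$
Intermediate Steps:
$v{\left(C,j \right)} = 2 + C \left(2 + 2 j\right)$ ($v{\left(C,j \right)} = \left(\left(j + j\right) + 2\right) C + 2 = \left(2 j + 2\right) C + 2 = \left(2 + 2 j\right) C + 2 = C \left(2 + 2 j\right) + 2 = 2 + C \left(2 + 2 j\right)$)
$b{\left(a,r \right)} = 12$ ($b{\left(a,r \right)} = 2 + 2 \cdot 5 + 2 \cdot 5 \cdot 0 = 2 + 10 + 0 = 12$)
$16 + b{\left(L{\left(O \right)},2 \right)} 45 = 16 + 12 \cdot 45 = 16 + 540 = 556$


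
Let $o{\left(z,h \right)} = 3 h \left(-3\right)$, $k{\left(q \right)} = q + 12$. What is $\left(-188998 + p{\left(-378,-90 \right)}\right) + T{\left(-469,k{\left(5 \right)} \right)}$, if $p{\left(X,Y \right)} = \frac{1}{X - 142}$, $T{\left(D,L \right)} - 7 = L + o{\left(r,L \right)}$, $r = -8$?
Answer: $- \frac{98346041}{520} \approx -1.8913 \cdot 10^{5}$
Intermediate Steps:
$k{\left(q \right)} = 12 + q$
$o{\left(z,h \right)} = - 9 h$
$T{\left(D,L \right)} = 7 - 8 L$ ($T{\left(D,L \right)} = 7 + \left(L - 9 L\right) = 7 - 8 L$)
$p{\left(X,Y \right)} = \frac{1}{-142 + X}$
$\left(-188998 + p{\left(-378,-90 \right)}\right) + T{\left(-469,k{\left(5 \right)} \right)} = \left(-188998 + \frac{1}{-142 - 378}\right) + \left(7 - 8 \left(12 + 5\right)\right) = \left(-188998 + \frac{1}{-520}\right) + \left(7 - 136\right) = \left(-188998 - \frac{1}{520}\right) + \left(7 - 136\right) = - \frac{98278961}{520} - 129 = - \frac{98346041}{520}$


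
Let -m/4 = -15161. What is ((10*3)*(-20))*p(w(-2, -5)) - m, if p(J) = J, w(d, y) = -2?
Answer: -59444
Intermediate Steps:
m = 60644 (m = -4*(-15161) = 60644)
((10*3)*(-20))*p(w(-2, -5)) - m = ((10*3)*(-20))*(-2) - 1*60644 = (30*(-20))*(-2) - 60644 = -600*(-2) - 60644 = 1200 - 60644 = -59444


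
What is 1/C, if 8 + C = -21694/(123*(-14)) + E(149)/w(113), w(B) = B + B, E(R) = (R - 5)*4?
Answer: 97293/695335 ≈ 0.13992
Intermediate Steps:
E(R) = -20 + 4*R (E(R) = (-5 + R)*4 = -20 + 4*R)
w(B) = 2*B
C = 695335/97293 (C = -8 + (-21694/(123*(-14)) + (-20 + 4*149)/((2*113))) = -8 + (-21694/(-1722) + (-20 + 596)/226) = -8 + (-21694*(-1/1722) + 576*(1/226)) = -8 + (10847/861 + 288/113) = -8 + 1473679/97293 = 695335/97293 ≈ 7.1468)
1/C = 1/(695335/97293) = 97293/695335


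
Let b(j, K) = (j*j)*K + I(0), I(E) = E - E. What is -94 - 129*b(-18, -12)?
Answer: 501458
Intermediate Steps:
I(E) = 0
b(j, K) = K*j² (b(j, K) = (j*j)*K + 0 = j²*K + 0 = K*j² + 0 = K*j²)
-94 - 129*b(-18, -12) = -94 - (-1548)*(-18)² = -94 - (-1548)*324 = -94 - 129*(-3888) = -94 + 501552 = 501458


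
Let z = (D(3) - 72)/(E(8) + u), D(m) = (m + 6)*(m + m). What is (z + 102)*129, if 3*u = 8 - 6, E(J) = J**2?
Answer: 1272843/97 ≈ 13122.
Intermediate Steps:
u = 2/3 (u = (8 - 6)/3 = (1/3)*2 = 2/3 ≈ 0.66667)
D(m) = 2*m*(6 + m) (D(m) = (6 + m)*(2*m) = 2*m*(6 + m))
z = -27/97 (z = (2*3*(6 + 3) - 72)/(8**2 + 2/3) = (2*3*9 - 72)/(64 + 2/3) = (54 - 72)/(194/3) = -18*3/194 = -27/97 ≈ -0.27835)
(z + 102)*129 = (-27/97 + 102)*129 = (9867/97)*129 = 1272843/97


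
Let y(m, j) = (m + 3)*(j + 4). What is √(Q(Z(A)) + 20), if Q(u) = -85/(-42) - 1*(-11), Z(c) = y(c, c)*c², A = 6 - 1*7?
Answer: √58254/42 ≈ 5.7466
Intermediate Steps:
A = -1 (A = 6 - 7 = -1)
y(m, j) = (3 + m)*(4 + j)
Z(c) = c²*(12 + c² + 7*c) (Z(c) = (12 + 3*c + 4*c + c*c)*c² = (12 + 3*c + 4*c + c²)*c² = (12 + c² + 7*c)*c² = c²*(12 + c² + 7*c))
Q(u) = 547/42 (Q(u) = -85*(-1/42) + 11 = 85/42 + 11 = 547/42)
√(Q(Z(A)) + 20) = √(547/42 + 20) = √(1387/42) = √58254/42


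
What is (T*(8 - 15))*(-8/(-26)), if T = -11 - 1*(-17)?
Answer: -168/13 ≈ -12.923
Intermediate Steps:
T = 6 (T = -11 + 17 = 6)
(T*(8 - 15))*(-8/(-26)) = (6*(8 - 15))*(-8/(-26)) = (6*(-7))*(-8*(-1/26)) = -42*4/13 = -168/13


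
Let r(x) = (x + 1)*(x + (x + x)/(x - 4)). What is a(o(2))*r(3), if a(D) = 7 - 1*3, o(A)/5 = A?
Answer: -48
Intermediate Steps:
o(A) = 5*A
a(D) = 4 (a(D) = 7 - 3 = 4)
r(x) = (1 + x)*(x + 2*x/(-4 + x)) (r(x) = (1 + x)*(x + (2*x)/(-4 + x)) = (1 + x)*(x + 2*x/(-4 + x)))
a(o(2))*r(3) = 4*(3*(-2 + 3² - 1*3)/(-4 + 3)) = 4*(3*(-2 + 9 - 3)/(-1)) = 4*(3*(-1)*4) = 4*(-12) = -48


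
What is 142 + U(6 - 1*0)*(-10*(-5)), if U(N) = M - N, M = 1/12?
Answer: -923/6 ≈ -153.83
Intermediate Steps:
M = 1/12 ≈ 0.083333
U(N) = 1/12 - N
142 + U(6 - 1*0)*(-10*(-5)) = 142 + (1/12 - (6 - 1*0))*(-10*(-5)) = 142 + (1/12 - (6 + 0))*50 = 142 + (1/12 - 1*6)*50 = 142 + (1/12 - 6)*50 = 142 - 71/12*50 = 142 - 1775/6 = -923/6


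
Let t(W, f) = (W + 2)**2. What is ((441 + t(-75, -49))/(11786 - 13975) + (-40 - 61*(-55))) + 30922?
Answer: 74939023/2189 ≈ 34234.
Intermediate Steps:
t(W, f) = (2 + W)**2
((441 + t(-75, -49))/(11786 - 13975) + (-40 - 61*(-55))) + 30922 = ((441 + (2 - 75)**2)/(11786 - 13975) + (-40 - 61*(-55))) + 30922 = ((441 + (-73)**2)/(-2189) + (-40 + 3355)) + 30922 = ((441 + 5329)*(-1/2189) + 3315) + 30922 = (5770*(-1/2189) + 3315) + 30922 = (-5770/2189 + 3315) + 30922 = 7250765/2189 + 30922 = 74939023/2189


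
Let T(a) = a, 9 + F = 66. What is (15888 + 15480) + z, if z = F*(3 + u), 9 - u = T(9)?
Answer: 31539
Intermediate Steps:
F = 57 (F = -9 + 66 = 57)
u = 0 (u = 9 - 1*9 = 9 - 9 = 0)
z = 171 (z = 57*(3 + 0) = 57*3 = 171)
(15888 + 15480) + z = (15888 + 15480) + 171 = 31368 + 171 = 31539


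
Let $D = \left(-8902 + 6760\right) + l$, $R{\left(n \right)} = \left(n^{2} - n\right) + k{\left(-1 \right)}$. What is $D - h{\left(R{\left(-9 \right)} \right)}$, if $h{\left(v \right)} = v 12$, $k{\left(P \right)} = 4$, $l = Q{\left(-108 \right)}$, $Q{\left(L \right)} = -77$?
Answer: $-3347$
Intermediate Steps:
$l = -77$
$R{\left(n \right)} = 4 + n^{2} - n$ ($R{\left(n \right)} = \left(n^{2} - n\right) + 4 = 4 + n^{2} - n$)
$h{\left(v \right)} = 12 v$
$D = -2219$ ($D = \left(-8902 + 6760\right) - 77 = -2142 - 77 = -2219$)
$D - h{\left(R{\left(-9 \right)} \right)} = -2219 - 12 \left(4 + \left(-9\right)^{2} - -9\right) = -2219 - 12 \left(4 + 81 + 9\right) = -2219 - 12 \cdot 94 = -2219 - 1128 = -3347$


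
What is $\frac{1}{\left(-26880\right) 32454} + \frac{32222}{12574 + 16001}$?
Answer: $\frac{624651051397}{553950835200} \approx 1.1276$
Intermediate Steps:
$\frac{1}{\left(-26880\right) 32454} + \frac{32222}{12574 + 16001} = \left(- \frac{1}{26880}\right) \frac{1}{32454} + \frac{32222}{28575} = - \frac{1}{872363520} + 32222 \cdot \frac{1}{28575} = - \frac{1}{872363520} + \frac{32222}{28575} = \frac{624651051397}{553950835200}$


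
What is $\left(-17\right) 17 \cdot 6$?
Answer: $-1734$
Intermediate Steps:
$\left(-17\right) 17 \cdot 6 = \left(-289\right) 6 = -1734$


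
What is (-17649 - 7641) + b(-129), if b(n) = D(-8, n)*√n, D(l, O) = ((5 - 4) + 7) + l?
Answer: -25290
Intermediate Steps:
D(l, O) = 8 + l (D(l, O) = (1 + 7) + l = 8 + l)
b(n) = 0 (b(n) = (8 - 8)*√n = 0*√n = 0)
(-17649 - 7641) + b(-129) = (-17649 - 7641) + 0 = -25290 + 0 = -25290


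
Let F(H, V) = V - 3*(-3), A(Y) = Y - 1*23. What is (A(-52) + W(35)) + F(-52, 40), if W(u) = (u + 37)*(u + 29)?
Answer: 4582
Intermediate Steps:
A(Y) = -23 + Y (A(Y) = Y - 23 = -23 + Y)
W(u) = (29 + u)*(37 + u) (W(u) = (37 + u)*(29 + u) = (29 + u)*(37 + u))
F(H, V) = 9 + V (F(H, V) = V + 9 = 9 + V)
(A(-52) + W(35)) + F(-52, 40) = ((-23 - 52) + (1073 + 35² + 66*35)) + (9 + 40) = (-75 + (1073 + 1225 + 2310)) + 49 = (-75 + 4608) + 49 = 4533 + 49 = 4582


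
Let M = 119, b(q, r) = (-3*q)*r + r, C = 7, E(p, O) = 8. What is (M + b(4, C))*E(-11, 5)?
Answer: 336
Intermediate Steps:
b(q, r) = r - 3*q*r (b(q, r) = -3*q*r + r = r - 3*q*r)
(M + b(4, C))*E(-11, 5) = (119 + 7*(1 - 3*4))*8 = (119 + 7*(1 - 12))*8 = (119 + 7*(-11))*8 = (119 - 77)*8 = 42*8 = 336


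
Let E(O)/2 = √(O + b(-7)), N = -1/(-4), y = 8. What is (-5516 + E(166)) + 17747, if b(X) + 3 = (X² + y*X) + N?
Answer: 12256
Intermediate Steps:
N = ¼ (N = -1*(-¼) = ¼ ≈ 0.25000)
b(X) = -11/4 + X² + 8*X (b(X) = -3 + ((X² + 8*X) + ¼) = -3 + (¼ + X² + 8*X) = -11/4 + X² + 8*X)
E(O) = 2*√(-39/4 + O) (E(O) = 2*√(O + (-11/4 + (-7)² + 8*(-7))) = 2*√(O + (-11/4 + 49 - 56)) = 2*√(O - 39/4) = 2*√(-39/4 + O))
(-5516 + E(166)) + 17747 = (-5516 + √(-39 + 4*166)) + 17747 = (-5516 + √(-39 + 664)) + 17747 = (-5516 + √625) + 17747 = (-5516 + 25) + 17747 = -5491 + 17747 = 12256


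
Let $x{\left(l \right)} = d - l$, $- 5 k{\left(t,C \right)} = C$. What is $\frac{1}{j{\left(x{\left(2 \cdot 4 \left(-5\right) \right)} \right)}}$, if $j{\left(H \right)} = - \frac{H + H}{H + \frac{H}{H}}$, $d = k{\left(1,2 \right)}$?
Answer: $- \frac{203}{396} \approx -0.51263$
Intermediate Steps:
$k{\left(t,C \right)} = - \frac{C}{5}$
$d = - \frac{2}{5}$ ($d = \left(- \frac{1}{5}\right) 2 = - \frac{2}{5} \approx -0.4$)
$x{\left(l \right)} = - \frac{2}{5} - l$
$j{\left(H \right)} = - \frac{2 H}{1 + H}$ ($j{\left(H \right)} = - \frac{2 H}{H + 1} = - \frac{2 H}{1 + H}$)
$\frac{1}{j{\left(x{\left(2 \cdot 4 \left(-5\right) \right)} \right)}} = \frac{1}{\left(-2\right) \left(- \frac{2}{5} - 2 \cdot 4 \left(-5\right)\right) \frac{1}{1 - \left(\frac{2}{5} + 2 \cdot 4 \left(-5\right)\right)}} = \frac{1}{\left(-2\right) \left(- \frac{2}{5} - 8 \left(-5\right)\right) \frac{1}{1 - \left(\frac{2}{5} + 8 \left(-5\right)\right)}} = \frac{1}{\left(-2\right) \left(- \frac{2}{5} - -40\right) \frac{1}{1 - - \frac{198}{5}}} = \frac{1}{\left(-2\right) \left(- \frac{2}{5} + 40\right) \frac{1}{1 + \left(- \frac{2}{5} + 40\right)}} = \frac{1}{\left(-2\right) \frac{198}{5} \frac{1}{1 + \frac{198}{5}}} = \frac{1}{\left(-2\right) \frac{198}{5} \frac{1}{\frac{203}{5}}} = \frac{1}{\left(-2\right) \frac{198}{5} \cdot \frac{5}{203}} = \frac{1}{- \frac{396}{203}} = - \frac{203}{396}$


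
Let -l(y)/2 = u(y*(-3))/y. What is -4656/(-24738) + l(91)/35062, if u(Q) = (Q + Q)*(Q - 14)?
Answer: 6504250/72280313 ≈ 0.089986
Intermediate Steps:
u(Q) = 2*Q*(-14 + Q) (u(Q) = (2*Q)*(-14 + Q) = 2*Q*(-14 + Q))
l(y) = -168 - 36*y (l(y) = -2*2*(y*(-3))*(-14 + y*(-3))/y = -2*2*(-3*y)*(-14 - 3*y)/y = -2*(-6*y*(-14 - 3*y))/y = -2*(84 + 18*y) = -168 - 36*y)
-4656/(-24738) + l(91)/35062 = -4656/(-24738) + (-168 - 36*91)/35062 = -4656*(-1/24738) + (-168 - 3276)*(1/35062) = 776/4123 - 3444*1/35062 = 776/4123 - 1722/17531 = 6504250/72280313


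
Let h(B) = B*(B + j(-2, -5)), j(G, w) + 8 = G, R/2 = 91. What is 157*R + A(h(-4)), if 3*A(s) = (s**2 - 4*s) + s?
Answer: 88690/3 ≈ 29563.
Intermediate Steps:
R = 182 (R = 2*91 = 182)
j(G, w) = -8 + G
h(B) = B*(-10 + B) (h(B) = B*(B + (-8 - 2)) = B*(B - 10) = B*(-10 + B))
A(s) = -s + s**2/3 (A(s) = ((s**2 - 4*s) + s)/3 = (s**2 - 3*s)/3 = -s + s**2/3)
157*R + A(h(-4)) = 157*182 + (-4*(-10 - 4))*(-3 - 4*(-10 - 4))/3 = 28574 + (-4*(-14))*(-3 - 4*(-14))/3 = 28574 + (1/3)*56*(-3 + 56) = 28574 + (1/3)*56*53 = 28574 + 2968/3 = 88690/3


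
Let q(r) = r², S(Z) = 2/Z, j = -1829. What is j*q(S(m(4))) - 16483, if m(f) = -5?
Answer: -419391/25 ≈ -16776.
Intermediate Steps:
j*q(S(m(4))) - 16483 = -1829*(2/(-5))² - 16483 = -1829*(2*(-⅕))² - 16483 = -1829*(-⅖)² - 16483 = -1829*4/25 - 16483 = -7316/25 - 16483 = -419391/25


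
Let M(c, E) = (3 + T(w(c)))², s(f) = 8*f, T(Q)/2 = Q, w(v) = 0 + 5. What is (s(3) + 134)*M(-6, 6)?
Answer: 26702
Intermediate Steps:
w(v) = 5
T(Q) = 2*Q
M(c, E) = 169 (M(c, E) = (3 + 2*5)² = (3 + 10)² = 13² = 169)
(s(3) + 134)*M(-6, 6) = (8*3 + 134)*169 = (24 + 134)*169 = 158*169 = 26702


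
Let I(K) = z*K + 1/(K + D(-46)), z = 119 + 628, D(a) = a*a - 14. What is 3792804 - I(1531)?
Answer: 9624351050/3633 ≈ 2.6491e+6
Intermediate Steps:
D(a) = -14 + a² (D(a) = a² - 14 = -14 + a²)
z = 747
I(K) = 1/(2102 + K) + 747*K (I(K) = 747*K + 1/(K + (-14 + (-46)²)) = 747*K + 1/(K + (-14 + 2116)) = 747*K + 1/(K + 2102) = 747*K + 1/(2102 + K) = 1/(2102 + K) + 747*K)
3792804 - I(1531) = 3792804 - (1 + 747*1531² + 1570194*1531)/(2102 + 1531) = 3792804 - (1 + 747*2343961 + 2403967014)/3633 = 3792804 - (1 + 1750938867 + 2403967014)/3633 = 3792804 - 4154905882/3633 = 9624351050/3633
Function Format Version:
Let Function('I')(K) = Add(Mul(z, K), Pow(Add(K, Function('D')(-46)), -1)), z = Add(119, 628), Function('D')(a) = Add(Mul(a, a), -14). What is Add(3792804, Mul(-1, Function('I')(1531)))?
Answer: Rational(9624351050, 3633) ≈ 2.6491e+6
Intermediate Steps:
Function('D')(a) = Add(-14, Pow(a, 2)) (Function('D')(a) = Add(Pow(a, 2), -14) = Add(-14, Pow(a, 2)))
z = 747
Function('I')(K) = Add(Pow(Add(2102, K), -1), Mul(747, K)) (Function('I')(K) = Add(Mul(747, K), Pow(Add(K, Add(-14, Pow(-46, 2))), -1)) = Add(Mul(747, K), Pow(Add(K, Add(-14, 2116)), -1)) = Add(Mul(747, K), Pow(Add(K, 2102), -1)) = Add(Mul(747, K), Pow(Add(2102, K), -1)) = Add(Pow(Add(2102, K), -1), Mul(747, K)))
Add(3792804, Mul(-1, Function('I')(1531))) = Add(3792804, Mul(-1, Mul(Pow(Add(2102, 1531), -1), Add(1, Mul(747, Pow(1531, 2)), Mul(1570194, 1531))))) = Add(3792804, Mul(-1, Mul(Pow(3633, -1), Add(1, Mul(747, 2343961), 2403967014)))) = Add(3792804, Mul(-1, Mul(Rational(1, 3633), Add(1, 1750938867, 2403967014)))) = Add(3792804, Mul(-1, Mul(Rational(1, 3633), 4154905882))) = Add(3792804, Mul(-1, Rational(4154905882, 3633))) = Add(3792804, Rational(-4154905882, 3633)) = Rational(9624351050, 3633)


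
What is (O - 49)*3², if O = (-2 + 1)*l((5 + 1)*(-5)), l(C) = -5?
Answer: -396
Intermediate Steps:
O = 5 (O = (-2 + 1)*(-5) = -1*(-5) = 5)
(O - 49)*3² = (5 - 49)*3² = -44*9 = -396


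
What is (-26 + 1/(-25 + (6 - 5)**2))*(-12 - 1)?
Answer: 8125/24 ≈ 338.54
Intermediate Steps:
(-26 + 1/(-25 + (6 - 5)**2))*(-12 - 1) = (-26 + 1/(-25 + 1**2))*(-13) = (-26 + 1/(-25 + 1))*(-13) = (-26 + 1/(-24))*(-13) = (-26 - 1/24)*(-13) = -625/24*(-13) = 8125/24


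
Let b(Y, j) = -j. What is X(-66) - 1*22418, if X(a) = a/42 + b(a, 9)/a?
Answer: -3452593/154 ≈ -22419.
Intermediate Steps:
X(a) = -9/a + a/42 (X(a) = a/42 + (-1*9)/a = a*(1/42) - 9/a = a/42 - 9/a = -9/a + a/42)
X(-66) - 1*22418 = (-9/(-66) + (1/42)*(-66)) - 1*22418 = (-9*(-1/66) - 11/7) - 22418 = (3/22 - 11/7) - 22418 = -221/154 - 22418 = -3452593/154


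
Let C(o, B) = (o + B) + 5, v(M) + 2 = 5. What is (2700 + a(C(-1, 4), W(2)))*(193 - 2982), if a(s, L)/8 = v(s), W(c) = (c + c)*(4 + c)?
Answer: -7597236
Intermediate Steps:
v(M) = 3 (v(M) = -2 + 5 = 3)
C(o, B) = 5 + B + o (C(o, B) = (B + o) + 5 = 5 + B + o)
W(c) = 2*c*(4 + c) (W(c) = (2*c)*(4 + c) = 2*c*(4 + c))
a(s, L) = 24 (a(s, L) = 8*3 = 24)
(2700 + a(C(-1, 4), W(2)))*(193 - 2982) = (2700 + 24)*(193 - 2982) = 2724*(-2789) = -7597236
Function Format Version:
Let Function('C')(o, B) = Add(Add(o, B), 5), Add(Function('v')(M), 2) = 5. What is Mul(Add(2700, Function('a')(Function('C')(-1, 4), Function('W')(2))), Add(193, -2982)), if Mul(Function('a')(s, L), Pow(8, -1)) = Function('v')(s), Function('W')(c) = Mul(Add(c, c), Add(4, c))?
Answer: -7597236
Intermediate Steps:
Function('v')(M) = 3 (Function('v')(M) = Add(-2, 5) = 3)
Function('C')(o, B) = Add(5, B, o) (Function('C')(o, B) = Add(Add(B, o), 5) = Add(5, B, o))
Function('W')(c) = Mul(2, c, Add(4, c)) (Function('W')(c) = Mul(Mul(2, c), Add(4, c)) = Mul(2, c, Add(4, c)))
Function('a')(s, L) = 24 (Function('a')(s, L) = Mul(8, 3) = 24)
Mul(Add(2700, Function('a')(Function('C')(-1, 4), Function('W')(2))), Add(193, -2982)) = Mul(Add(2700, 24), Add(193, -2982)) = Mul(2724, -2789) = -7597236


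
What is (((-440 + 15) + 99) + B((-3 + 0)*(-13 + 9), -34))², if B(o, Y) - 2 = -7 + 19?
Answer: 97344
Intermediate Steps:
B(o, Y) = 14 (B(o, Y) = 2 + (-7 + 19) = 2 + 12 = 14)
(((-440 + 15) + 99) + B((-3 + 0)*(-13 + 9), -34))² = (((-440 + 15) + 99) + 14)² = ((-425 + 99) + 14)² = (-326 + 14)² = (-312)² = 97344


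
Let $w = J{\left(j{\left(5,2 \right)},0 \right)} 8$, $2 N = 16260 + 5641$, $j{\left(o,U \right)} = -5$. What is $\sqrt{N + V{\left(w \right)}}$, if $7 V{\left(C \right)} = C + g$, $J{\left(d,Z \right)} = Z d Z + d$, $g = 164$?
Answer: $\frac{\sqrt{2149770}}{14} \approx 104.73$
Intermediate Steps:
$J{\left(d,Z \right)} = d + d Z^{2}$ ($J{\left(d,Z \right)} = d Z^{2} + d = d + d Z^{2}$)
$N = \frac{21901}{2}$ ($N = \frac{16260 + 5641}{2} = \frac{1}{2} \cdot 21901 = \frac{21901}{2} \approx 10951.0$)
$w = -40$ ($w = - 5 \left(1 + 0^{2}\right) 8 = - 5 \left(1 + 0\right) 8 = \left(-5\right) 1 \cdot 8 = \left(-5\right) 8 = -40$)
$V{\left(C \right)} = \frac{164}{7} + \frac{C}{7}$ ($V{\left(C \right)} = \frac{C + 164}{7} = \frac{164 + C}{7} = \frac{164}{7} + \frac{C}{7}$)
$\sqrt{N + V{\left(w \right)}} = \sqrt{\frac{21901}{2} + \left(\frac{164}{7} + \frac{1}{7} \left(-40\right)\right)} = \sqrt{\frac{21901}{2} + \left(\frac{164}{7} - \frac{40}{7}\right)} = \sqrt{\frac{21901}{2} + \frac{124}{7}} = \sqrt{\frac{153555}{14}} = \frac{\sqrt{2149770}}{14}$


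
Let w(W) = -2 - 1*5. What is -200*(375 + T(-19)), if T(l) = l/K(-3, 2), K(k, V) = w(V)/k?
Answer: -513600/7 ≈ -73371.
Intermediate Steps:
w(W) = -7 (w(W) = -2 - 5 = -7)
K(k, V) = -7/k
T(l) = 3*l/7 (T(l) = l/((-7/(-3))) = l/((-7*(-⅓))) = l/(7/3) = l*(3/7) = 3*l/7)
-200*(375 + T(-19)) = -200*(375 + (3/7)*(-19)) = -200*(375 - 57/7) = -200*2568/7 = -513600/7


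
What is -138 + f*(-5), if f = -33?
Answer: 27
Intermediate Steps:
-138 + f*(-5) = -138 - 33*(-5) = -138 + 165 = 27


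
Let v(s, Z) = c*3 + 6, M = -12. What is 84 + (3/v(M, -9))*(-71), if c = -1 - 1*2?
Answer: 155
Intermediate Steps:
c = -3 (c = -1 - 2 = -3)
v(s, Z) = -3 (v(s, Z) = -3*3 + 6 = -9 + 6 = -3)
84 + (3/v(M, -9))*(-71) = 84 + (3/(-3))*(-71) = 84 + (3*(-⅓))*(-71) = 84 - 1*(-71) = 84 + 71 = 155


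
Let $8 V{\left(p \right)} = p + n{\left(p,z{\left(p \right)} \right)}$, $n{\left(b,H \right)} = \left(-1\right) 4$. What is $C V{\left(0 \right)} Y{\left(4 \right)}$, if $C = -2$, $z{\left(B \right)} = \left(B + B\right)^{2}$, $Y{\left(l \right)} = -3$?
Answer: $-3$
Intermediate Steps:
$z{\left(B \right)} = 4 B^{2}$ ($z{\left(B \right)} = \left(2 B\right)^{2} = 4 B^{2}$)
$n{\left(b,H \right)} = -4$
$V{\left(p \right)} = - \frac{1}{2} + \frac{p}{8}$ ($V{\left(p \right)} = \frac{p - 4}{8} = \frac{-4 + p}{8} = - \frac{1}{2} + \frac{p}{8}$)
$C V{\left(0 \right)} Y{\left(4 \right)} = - 2 \left(- \frac{1}{2} + \frac{1}{8} \cdot 0\right) \left(-3\right) = - 2 \left(- \frac{1}{2} + 0\right) \left(-3\right) = \left(-2\right) \left(- \frac{1}{2}\right) \left(-3\right) = 1 \left(-3\right) = -3$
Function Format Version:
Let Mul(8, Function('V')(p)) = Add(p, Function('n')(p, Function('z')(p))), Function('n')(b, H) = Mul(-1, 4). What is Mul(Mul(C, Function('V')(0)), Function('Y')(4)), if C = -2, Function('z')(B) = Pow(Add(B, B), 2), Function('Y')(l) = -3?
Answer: -3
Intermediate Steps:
Function('z')(B) = Mul(4, Pow(B, 2)) (Function('z')(B) = Pow(Mul(2, B), 2) = Mul(4, Pow(B, 2)))
Function('n')(b, H) = -4
Function('V')(p) = Add(Rational(-1, 2), Mul(Rational(1, 8), p)) (Function('V')(p) = Mul(Rational(1, 8), Add(p, -4)) = Mul(Rational(1, 8), Add(-4, p)) = Add(Rational(-1, 2), Mul(Rational(1, 8), p)))
Mul(Mul(C, Function('V')(0)), Function('Y')(4)) = Mul(Mul(-2, Add(Rational(-1, 2), Mul(Rational(1, 8), 0))), -3) = Mul(Mul(-2, Add(Rational(-1, 2), 0)), -3) = Mul(Mul(-2, Rational(-1, 2)), -3) = Mul(1, -3) = -3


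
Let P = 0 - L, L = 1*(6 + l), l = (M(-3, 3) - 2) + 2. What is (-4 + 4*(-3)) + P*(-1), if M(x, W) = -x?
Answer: -7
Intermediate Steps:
l = 3 (l = (-1*(-3) - 2) + 2 = (3 - 2) + 2 = 1 + 2 = 3)
L = 9 (L = 1*(6 + 3) = 1*9 = 9)
P = -9 (P = 0 - 1*9 = 0 - 9 = -9)
(-4 + 4*(-3)) + P*(-1) = (-4 + 4*(-3)) - 9*(-1) = (-4 - 12) + 9 = -16 + 9 = -7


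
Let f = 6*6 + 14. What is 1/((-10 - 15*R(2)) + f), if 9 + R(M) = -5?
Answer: 1/250 ≈ 0.0040000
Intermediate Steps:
R(M) = -14 (R(M) = -9 - 5 = -14)
f = 50 (f = 36 + 14 = 50)
1/((-10 - 15*R(2)) + f) = 1/((-10 - 15*(-14)) + 50) = 1/((-10 + 210) + 50) = 1/(200 + 50) = 1/250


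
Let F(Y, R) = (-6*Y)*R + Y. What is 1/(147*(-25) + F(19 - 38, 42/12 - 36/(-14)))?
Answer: -7/21013 ≈ -0.00033313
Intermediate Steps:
F(Y, R) = Y - 6*R*Y (F(Y, R) = -6*R*Y + Y = Y - 6*R*Y)
1/(147*(-25) + F(19 - 38, 42/12 - 36/(-14))) = 1/(147*(-25) + (19 - 38)*(1 - 6*(42/12 - 36/(-14)))) = 1/(-3675 - 19*(1 - 6*(42*(1/12) - 36*(-1/14)))) = 1/(-3675 - 19*(1 - 6*(7/2 + 18/7))) = 1/(-3675 - 19*(1 - 6*85/14)) = 1/(-3675 - 19*(1 - 255/7)) = 1/(-3675 - 19*(-248/7)) = 1/(-3675 + 4712/7) = 1/(-21013/7) = -7/21013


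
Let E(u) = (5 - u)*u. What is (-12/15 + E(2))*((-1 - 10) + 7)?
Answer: -104/5 ≈ -20.800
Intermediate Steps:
E(u) = u*(5 - u)
(-12/15 + E(2))*((-1 - 10) + 7) = (-12/15 + 2*(5 - 1*2))*((-1 - 10) + 7) = (-12*1/15 + 2*(5 - 2))*(-11 + 7) = (-⅘ + 2*3)*(-4) = (-⅘ + 6)*(-4) = (26/5)*(-4) = -104/5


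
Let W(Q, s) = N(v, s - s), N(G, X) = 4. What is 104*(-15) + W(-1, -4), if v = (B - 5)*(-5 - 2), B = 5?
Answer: -1556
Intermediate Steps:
v = 0 (v = (5 - 5)*(-5 - 2) = 0*(-7) = 0)
W(Q, s) = 4
104*(-15) + W(-1, -4) = 104*(-15) + 4 = -1560 + 4 = -1556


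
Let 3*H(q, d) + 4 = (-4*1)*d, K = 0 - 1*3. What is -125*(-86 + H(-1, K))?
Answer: 31250/3 ≈ 10417.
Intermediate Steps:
K = -3 (K = 0 - 3 = -3)
H(q, d) = -4/3 - 4*d/3 (H(q, d) = -4/3 + ((-4*1)*d)/3 = -4/3 + (-4*d)/3 = -4/3 - 4*d/3)
-125*(-86 + H(-1, K)) = -125*(-86 + (-4/3 - 4/3*(-3))) = -125*(-86 + (-4/3 + 4)) = -125*(-86 + 8/3) = -125*(-250/3) = 31250/3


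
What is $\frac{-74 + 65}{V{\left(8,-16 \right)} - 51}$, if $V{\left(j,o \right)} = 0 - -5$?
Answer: $\frac{9}{46} \approx 0.19565$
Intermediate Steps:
$V{\left(j,o \right)} = 5$ ($V{\left(j,o \right)} = 0 + 5 = 5$)
$\frac{-74 + 65}{V{\left(8,-16 \right)} - 51} = \frac{-74 + 65}{5 - 51} = - \frac{9}{-46} = \left(-9\right) \left(- \frac{1}{46}\right) = \frac{9}{46}$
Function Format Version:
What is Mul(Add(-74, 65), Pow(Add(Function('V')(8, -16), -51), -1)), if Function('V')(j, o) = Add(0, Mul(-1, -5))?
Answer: Rational(9, 46) ≈ 0.19565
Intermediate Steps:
Function('V')(j, o) = 5 (Function('V')(j, o) = Add(0, 5) = 5)
Mul(Add(-74, 65), Pow(Add(Function('V')(8, -16), -51), -1)) = Mul(Add(-74, 65), Pow(Add(5, -51), -1)) = Mul(-9, Pow(-46, -1)) = Mul(-9, Rational(-1, 46)) = Rational(9, 46)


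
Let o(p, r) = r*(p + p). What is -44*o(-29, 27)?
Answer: 68904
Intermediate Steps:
o(p, r) = 2*p*r (o(p, r) = r*(2*p) = 2*p*r)
-44*o(-29, 27) = -88*(-29)*27 = -44*(-1566) = 68904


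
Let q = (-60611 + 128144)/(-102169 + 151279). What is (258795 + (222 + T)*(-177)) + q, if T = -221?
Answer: 4233599171/16370 ≈ 2.5862e+5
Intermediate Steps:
q = 22511/16370 (q = 67533/49110 = 67533*(1/49110) = 22511/16370 ≈ 1.3751)
(258795 + (222 + T)*(-177)) + q = (258795 + (222 - 221)*(-177)) + 22511/16370 = (258795 + 1*(-177)) + 22511/16370 = (258795 - 177) + 22511/16370 = 258618 + 22511/16370 = 4233599171/16370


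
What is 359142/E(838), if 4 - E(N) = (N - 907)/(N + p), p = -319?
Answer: 62131566/715 ≈ 86897.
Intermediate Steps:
E(N) = 4 - (-907 + N)/(-319 + N) (E(N) = 4 - (N - 907)/(N - 319) = 4 - (-907 + N)/(-319 + N))
359142/E(838) = 359142/((3*(-123 + 838)/(-319 + 838))) = 359142/((3*715/519)) = 359142/((3*(1/519)*715)) = 359142/(715/173) = 359142*(173/715) = 62131566/715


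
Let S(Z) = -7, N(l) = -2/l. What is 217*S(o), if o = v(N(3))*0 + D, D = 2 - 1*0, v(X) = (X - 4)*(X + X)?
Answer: -1519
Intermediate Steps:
v(X) = 2*X*(-4 + X) (v(X) = (-4 + X)*(2*X) = 2*X*(-4 + X))
D = 2 (D = 2 + 0 = 2)
o = 2 (o = (2*(-2/3)*(-4 - 2/3))*0 + 2 = (2*(-2*⅓)*(-4 - 2*⅓))*0 + 2 = (2*(-⅔)*(-4 - ⅔))*0 + 2 = (2*(-⅔)*(-14/3))*0 + 2 = (56/9)*0 + 2 = 0 + 2 = 2)
217*S(o) = 217*(-7) = -1519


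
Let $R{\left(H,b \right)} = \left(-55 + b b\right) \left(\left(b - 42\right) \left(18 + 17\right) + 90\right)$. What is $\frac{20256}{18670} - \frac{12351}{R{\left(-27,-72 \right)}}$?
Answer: $\frac{587555633}{541243300} \approx 1.0856$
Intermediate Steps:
$R{\left(H,b \right)} = \left(-1380 + 35 b\right) \left(-55 + b^{2}\right)$ ($R{\left(H,b \right)} = \left(-55 + b^{2}\right) \left(\left(-42 + b\right) 35 + 90\right) = \left(-55 + b^{2}\right) \left(\left(-1470 + 35 b\right) + 90\right) = \left(-55 + b^{2}\right) \left(-1380 + 35 b\right) = \left(-1380 + 35 b\right) \left(-55 + b^{2}\right)$)
$\frac{20256}{18670} - \frac{12351}{R{\left(-27,-72 \right)}} = \frac{20256}{18670} - \frac{12351}{75900 - -138600 - 1380 \left(-72\right)^{2} + 35 \left(-72\right)^{3}} = 20256 \cdot \frac{1}{18670} - \frac{12351}{75900 + 138600 - 7153920 + 35 \left(-373248\right)} = \frac{10128}{9335} - \frac{12351}{75900 + 138600 - 7153920 - 13063680} = \frac{10128}{9335} - \frac{12351}{-20003100} = \frac{10128}{9335} - - \frac{179}{289900} = \frac{10128}{9335} + \frac{179}{289900} = \frac{587555633}{541243300}$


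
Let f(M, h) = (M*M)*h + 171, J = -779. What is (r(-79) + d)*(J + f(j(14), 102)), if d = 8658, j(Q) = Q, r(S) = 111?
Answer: 169978296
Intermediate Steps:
f(M, h) = 171 + h*M² (f(M, h) = M²*h + 171 = h*M² + 171 = 171 + h*M²)
(r(-79) + d)*(J + f(j(14), 102)) = (111 + 8658)*(-779 + (171 + 102*14²)) = 8769*(-779 + (171 + 102*196)) = 8769*(-779 + (171 + 19992)) = 8769*(-779 + 20163) = 8769*19384 = 169978296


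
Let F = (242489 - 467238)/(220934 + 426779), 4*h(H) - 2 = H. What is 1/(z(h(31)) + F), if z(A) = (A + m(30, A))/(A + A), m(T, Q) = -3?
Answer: -1295426/37317 ≈ -34.714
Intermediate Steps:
h(H) = ½ + H/4
F = -224749/647713 ≈ -0.34699
z(A) = (-3 + A)/(2*A) (z(A) = (A - 3)/(A + A) = (-3 + A)/((2*A)) = (-3 + A)*(1/(2*A)) = (-3 + A)/(2*A))
1/(z(h(31)) + F) = 1/((-3 + (½ + (¼)*31))/(2*(½ + (¼)*31)) - 224749/647713) = 1/((-3 + (½ + 31/4))/(2*(½ + 31/4)) - 224749/647713) = 1/((-3 + 33/4)/(2*(33/4)) - 224749/647713) = 1/((½)*(4/33)*(21/4) - 224749/647713) = 1/(7/22 - 224749/647713) = 1/(-37317/1295426) = -1295426/37317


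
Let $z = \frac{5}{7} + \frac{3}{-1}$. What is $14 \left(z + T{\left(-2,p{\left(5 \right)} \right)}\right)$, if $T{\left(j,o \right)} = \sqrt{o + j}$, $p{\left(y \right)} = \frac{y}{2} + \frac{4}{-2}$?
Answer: $-32 + 7 i \sqrt{6} \approx -32.0 + 17.146 i$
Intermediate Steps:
$z = - \frac{16}{7}$ ($z = 5 \cdot \frac{1}{7} + 3 \left(-1\right) = \frac{5}{7} - 3 = - \frac{16}{7} \approx -2.2857$)
$p{\left(y \right)} = -2 + \frac{y}{2}$ ($p{\left(y \right)} = y \frac{1}{2} + 4 \left(- \frac{1}{2}\right) = \frac{y}{2} - 2 = -2 + \frac{y}{2}$)
$T{\left(j,o \right)} = \sqrt{j + o}$
$14 \left(z + T{\left(-2,p{\left(5 \right)} \right)}\right) = 14 \left(- \frac{16}{7} + \sqrt{-2 + \left(-2 + \frac{1}{2} \cdot 5\right)}\right) = 14 \left(- \frac{16}{7} + \sqrt{-2 + \left(-2 + \frac{5}{2}\right)}\right) = 14 \left(- \frac{16}{7} + \sqrt{-2 + \frac{1}{2}}\right) = 14 \left(- \frac{16}{7} + \sqrt{- \frac{3}{2}}\right) = 14 \left(- \frac{16}{7} + \frac{i \sqrt{6}}{2}\right) = -32 + 7 i \sqrt{6}$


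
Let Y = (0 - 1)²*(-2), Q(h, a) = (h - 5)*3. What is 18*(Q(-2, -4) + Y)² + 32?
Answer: 9554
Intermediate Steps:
Q(h, a) = -15 + 3*h (Q(h, a) = (-5 + h)*3 = -15 + 3*h)
Y = -2 (Y = (-1)²*(-2) = 1*(-2) = -2)
18*(Q(-2, -4) + Y)² + 32 = 18*((-15 + 3*(-2)) - 2)² + 32 = 18*((-15 - 6) - 2)² + 32 = 18*(-21 - 2)² + 32 = 18*(-23)² + 32 = 18*529 + 32 = 9522 + 32 = 9554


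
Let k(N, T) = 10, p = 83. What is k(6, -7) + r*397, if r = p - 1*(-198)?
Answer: 111567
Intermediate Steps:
r = 281 (r = 83 - 1*(-198) = 83 + 198 = 281)
k(6, -7) + r*397 = 10 + 281*397 = 10 + 111557 = 111567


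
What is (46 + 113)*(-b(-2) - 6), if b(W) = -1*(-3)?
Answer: -1431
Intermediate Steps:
b(W) = 3
(46 + 113)*(-b(-2) - 6) = (46 + 113)*(-1*3 - 6) = 159*(-3 - 6) = 159*(-9) = -1431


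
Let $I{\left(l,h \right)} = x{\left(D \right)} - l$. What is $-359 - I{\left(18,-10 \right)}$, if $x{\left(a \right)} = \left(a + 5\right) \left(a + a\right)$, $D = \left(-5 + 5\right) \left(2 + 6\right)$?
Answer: $-341$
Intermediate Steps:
$D = 0$ ($D = 0 \cdot 8 = 0$)
$x{\left(a \right)} = 2 a \left(5 + a\right)$ ($x{\left(a \right)} = \left(5 + a\right) 2 a = 2 a \left(5 + a\right)$)
$I{\left(l,h \right)} = - l$ ($I{\left(l,h \right)} = 2 \cdot 0 \left(5 + 0\right) - l = 2 \cdot 0 \cdot 5 - l = 0 - l = - l$)
$-359 - I{\left(18,-10 \right)} = -359 - \left(-1\right) 18 = -359 - -18 = -359 + 18 = -341$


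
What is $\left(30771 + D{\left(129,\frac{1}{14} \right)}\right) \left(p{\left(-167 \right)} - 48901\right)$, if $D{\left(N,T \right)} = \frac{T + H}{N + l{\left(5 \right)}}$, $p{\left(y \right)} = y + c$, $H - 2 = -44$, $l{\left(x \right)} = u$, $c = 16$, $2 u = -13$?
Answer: $- \frac{2588556349256}{1715} \approx -1.5094 \cdot 10^{9}$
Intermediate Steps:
$u = - \frac{13}{2}$ ($u = \frac{1}{2} \left(-13\right) = - \frac{13}{2} \approx -6.5$)
$l{\left(x \right)} = - \frac{13}{2}$
$H = -42$ ($H = 2 - 44 = -42$)
$p{\left(y \right)} = 16 + y$ ($p{\left(y \right)} = y + 16 = 16 + y$)
$D{\left(N,T \right)} = \frac{-42 + T}{- \frac{13}{2} + N}$ ($D{\left(N,T \right)} = \frac{T - 42}{N - \frac{13}{2}} = \frac{-42 + T}{- \frac{13}{2} + N}$)
$\left(30771 + D{\left(129,\frac{1}{14} \right)}\right) \left(p{\left(-167 \right)} - 48901\right) = \left(30771 + \frac{2 \left(-42 + \frac{1}{14}\right)}{-13 + 2 \cdot 129}\right) \left(\left(16 - 167\right) - 48901\right) = \left(30771 + \frac{2 \left(-42 + \frac{1}{14}\right)}{-13 + 258}\right) \left(-151 - 48901\right) = \left(30771 + 2 \cdot \frac{1}{245} \left(- \frac{587}{14}\right)\right) \left(-49052\right) = \left(30771 - \frac{587}{1715}\right) \left(-49052\right) = \frac{52771678}{1715} \left(-49052\right) = - \frac{2588556349256}{1715}$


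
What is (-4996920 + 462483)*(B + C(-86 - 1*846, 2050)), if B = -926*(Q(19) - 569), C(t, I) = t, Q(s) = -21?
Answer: -2473118215296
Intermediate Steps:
B = 546340 (B = -926*(-21 - 569) = -926*(-590) = 546340)
(-4996920 + 462483)*(B + C(-86 - 1*846, 2050)) = (-4996920 + 462483)*(546340 + (-86 - 1*846)) = -4534437*(546340 + (-86 - 846)) = -4534437*(546340 - 932) = -4534437*545408 = -2473118215296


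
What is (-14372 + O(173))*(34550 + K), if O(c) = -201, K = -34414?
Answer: -1981928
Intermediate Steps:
(-14372 + O(173))*(34550 + K) = (-14372 - 201)*(34550 - 34414) = -14573*136 = -1981928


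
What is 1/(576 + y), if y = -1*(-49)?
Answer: 1/625 ≈ 0.0016000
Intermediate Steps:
y = 49
1/(576 + y) = 1/(576 + 49) = 1/625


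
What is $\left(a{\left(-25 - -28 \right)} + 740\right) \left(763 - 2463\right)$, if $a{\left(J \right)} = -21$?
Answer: $-1222300$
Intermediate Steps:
$\left(a{\left(-25 - -28 \right)} + 740\right) \left(763 - 2463\right) = \left(-21 + 740\right) \left(763 - 2463\right) = 719 \left(-1700\right) = -1222300$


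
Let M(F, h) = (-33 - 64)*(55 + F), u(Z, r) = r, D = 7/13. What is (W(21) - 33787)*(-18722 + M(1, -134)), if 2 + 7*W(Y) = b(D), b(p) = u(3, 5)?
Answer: 5712565924/7 ≈ 8.1608e+8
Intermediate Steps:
D = 7/13 (D = 7*(1/13) = 7/13 ≈ 0.53846)
M(F, h) = -5335 - 97*F (M(F, h) = -97*(55 + F) = -5335 - 97*F)
b(p) = 5
W(Y) = 3/7 (W(Y) = -2/7 + (⅐)*5 = -2/7 + 5/7 = 3/7)
(W(21) - 33787)*(-18722 + M(1, -134)) = (3/7 - 33787)*(-18722 + (-5335 - 97*1)) = -236506*(-18722 + (-5335 - 97))/7 = -236506*(-18722 - 5432)/7 = -236506/7*(-24154) = 5712565924/7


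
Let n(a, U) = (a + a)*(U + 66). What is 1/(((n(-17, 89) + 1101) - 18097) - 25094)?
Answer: -1/47360 ≈ -2.1115e-5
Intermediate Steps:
n(a, U) = 2*a*(66 + U) (n(a, U) = (2*a)*(66 + U) = 2*a*(66 + U))
1/(((n(-17, 89) + 1101) - 18097) - 25094) = 1/(((2*(-17)*(66 + 89) + 1101) - 18097) - 25094) = 1/(((2*(-17)*155 + 1101) - 18097) - 25094) = 1/(((-5270 + 1101) - 18097) - 25094) = 1/((-4169 - 18097) - 25094) = 1/(-22266 - 25094) = 1/(-47360) = -1/47360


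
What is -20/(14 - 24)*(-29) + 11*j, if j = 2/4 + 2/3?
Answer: -271/6 ≈ -45.167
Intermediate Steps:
j = 7/6 (j = 2*(¼) + 2*(⅓) = ½ + ⅔ = 7/6 ≈ 1.1667)
-20/(14 - 24)*(-29) + 11*j = -20/(14 - 24)*(-29) + 11*(7/6) = -20/(-10)*(-29) + 77/6 = -20*(-⅒)*(-29) + 77/6 = 2*(-29) + 77/6 = -58 + 77/6 = -271/6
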